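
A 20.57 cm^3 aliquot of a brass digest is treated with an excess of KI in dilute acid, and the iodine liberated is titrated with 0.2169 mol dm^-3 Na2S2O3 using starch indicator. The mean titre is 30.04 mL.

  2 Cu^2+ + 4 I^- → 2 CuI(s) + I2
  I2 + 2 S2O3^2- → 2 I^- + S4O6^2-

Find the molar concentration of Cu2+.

n(S2O3^2-) = 0.03004 × 0.2169 = 6.516 × 10^-3 mol
n(I2) = n(S2O3^2-)/2 = 3.258 × 10^-3 mol
From the 2:1 ratio, n(Cu2+) in the aliquot = 2/1 × 3.258 × 10^-3 = 6.516 × 10^-3 mol
[Cu2+] = 6.516 × 10^-3 / 0.02057 = 0.3168 mol/L

0.3168 mol/L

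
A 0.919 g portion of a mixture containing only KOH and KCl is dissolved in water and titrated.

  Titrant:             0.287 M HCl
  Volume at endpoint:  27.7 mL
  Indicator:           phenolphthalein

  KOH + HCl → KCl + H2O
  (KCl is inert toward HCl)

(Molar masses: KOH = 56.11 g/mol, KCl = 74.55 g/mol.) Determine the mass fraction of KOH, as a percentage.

48.5 %

n(HCl) = 0.0277 × 0.287 = 7.95 × 10^-3 mol
Let x = n(KOH), y = n(KCl).
Titrant: 1x = 7.95 × 10^-3;  mass: 56.11x + 74.55y = 0.919
Solving, x = 7.95 × 10^-3 mol, y = 6.34 × 10^-3 mol
mass of KOH = 7.95 × 10^-3 × 56.11 = 0.446 g
% KOH = 0.446 / 0.919 × 100 = 48.5 %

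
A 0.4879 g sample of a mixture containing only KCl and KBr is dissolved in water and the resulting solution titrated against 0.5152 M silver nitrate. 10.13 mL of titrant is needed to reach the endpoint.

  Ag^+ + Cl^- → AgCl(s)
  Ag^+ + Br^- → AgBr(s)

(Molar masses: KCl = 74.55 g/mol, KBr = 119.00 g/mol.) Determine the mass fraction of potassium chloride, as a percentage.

45.77 %

n(AgNO3) = 0.01013 × 0.5152 = 5.219 × 10^-3 mol
Let x = n(KCl), y = n(KBr).
Titrant: 1x + 1y = 5.219 × 10^-3;  mass: 74.55x + 119.00y = 0.4879
Solving, x = 2.996 × 10^-3 mol, y = 2.223 × 10^-3 mol
mass of KCl = 2.996 × 10^-3 × 74.55 = 0.2233 g
% KCl = 0.2233 / 0.4879 × 100 = 45.77 %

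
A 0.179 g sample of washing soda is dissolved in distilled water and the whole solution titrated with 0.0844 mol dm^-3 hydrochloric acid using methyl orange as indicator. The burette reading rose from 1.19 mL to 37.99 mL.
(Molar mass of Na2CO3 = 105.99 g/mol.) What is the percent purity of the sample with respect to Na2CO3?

92.0 %

Na2CO3 + 2 HCl → 2 NaCl + H2O + CO2
n(HCl) = 0.0368 L × 0.0844 mol/L = 3.11 × 10^-3 mol
From the 1:2 ratio, n(Na2CO3) = 1/2 × 3.11 × 10^-3 = 1.55 × 10^-3 mol
mass of Na2CO3 = 1.55 × 10^-3 × 105.99 g/mol = 0.165 g
% Na2CO3 = 0.165 / 0.179 × 100 = 92.0 %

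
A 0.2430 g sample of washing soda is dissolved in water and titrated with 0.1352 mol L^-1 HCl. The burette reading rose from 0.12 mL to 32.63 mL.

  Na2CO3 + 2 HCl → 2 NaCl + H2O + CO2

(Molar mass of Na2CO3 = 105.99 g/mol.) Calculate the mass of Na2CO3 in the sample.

0.2329 g

n(HCl) = 0.03251 L × 0.1352 mol/L = 4.395 × 10^-3 mol
From the 1:2 ratio, n(Na2CO3) = 1/2 × 4.395 × 10^-3 = 2.198 × 10^-3 mol
mass of Na2CO3 = 2.198 × 10^-3 × 105.99 g/mol = 0.2329 g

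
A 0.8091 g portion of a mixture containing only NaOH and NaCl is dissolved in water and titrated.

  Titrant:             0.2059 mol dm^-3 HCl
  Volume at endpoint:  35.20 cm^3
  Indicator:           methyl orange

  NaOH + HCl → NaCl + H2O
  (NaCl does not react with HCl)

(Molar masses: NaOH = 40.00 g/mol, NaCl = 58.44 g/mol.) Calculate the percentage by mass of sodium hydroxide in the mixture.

n(HCl) = 0.03520 × 0.2059 = 7.248 × 10^-3 mol
Let x = n(NaOH), y = n(NaCl).
Titrant: 1x = 7.248 × 10^-3;  mass: 40.00x + 58.44y = 0.8091
Solving, x = 7.248 × 10^-3 mol, y = 8.884 × 10^-3 mol
mass of NaOH = 7.248 × 10^-3 × 40.00 = 0.2899 g
% NaOH = 0.2899 / 0.8091 × 100 = 35.83 %

35.83 %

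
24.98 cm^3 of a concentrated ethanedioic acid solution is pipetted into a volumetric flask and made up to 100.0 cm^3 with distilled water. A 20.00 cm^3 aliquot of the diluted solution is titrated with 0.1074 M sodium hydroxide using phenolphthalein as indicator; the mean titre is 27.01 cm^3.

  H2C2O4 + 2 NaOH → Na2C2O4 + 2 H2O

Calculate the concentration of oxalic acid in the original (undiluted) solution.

0.2903 M

n(NaOH) = 0.02701 × 0.1074 = 2.901 × 10^-3 mol
From the 1:2 ratio, n(H2C2O4) in the aliquot = 1/2 × 2.901 × 10^-3 = 1.450 × 10^-3 mol
[H2C2O4]_dilute = 1.450 × 10^-3 / 0.02000 = 0.07252 mol/L
Dilution factor = 100.0 / 24.98 = 4.003
[H2C2O4]_stock = 0.07252 × 4.003 = 0.2903 mol/L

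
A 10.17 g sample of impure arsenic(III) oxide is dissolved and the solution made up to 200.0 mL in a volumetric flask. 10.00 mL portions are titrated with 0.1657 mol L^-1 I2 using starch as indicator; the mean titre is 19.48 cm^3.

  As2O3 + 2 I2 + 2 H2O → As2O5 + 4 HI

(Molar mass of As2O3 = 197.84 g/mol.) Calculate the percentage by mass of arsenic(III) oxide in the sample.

62.79 %

n(I2) per titration = 0.01948 × 0.1657 = 3.228 × 10^-3 mol
From the 1:2 ratio, n(As2O3) in each aliquot = 1/2 × 3.228 × 10^-3 = 1.614 × 10^-3 mol
n(As2O3) in the whole flask = 1.614 × 10^-3 × 200.0/10.00 = 0.03228 mol
mass of As2O3 = 0.03228 × 197.84 = 6.386 g
% As2O3 = 6.386 / 10.17 × 100 = 62.79 %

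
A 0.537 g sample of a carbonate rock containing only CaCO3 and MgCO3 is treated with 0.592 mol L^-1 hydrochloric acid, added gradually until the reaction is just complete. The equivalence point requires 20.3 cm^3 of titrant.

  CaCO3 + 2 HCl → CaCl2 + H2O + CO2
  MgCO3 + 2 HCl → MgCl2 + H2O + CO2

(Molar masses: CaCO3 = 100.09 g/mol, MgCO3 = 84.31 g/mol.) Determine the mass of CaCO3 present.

n(HCl) = 0.0203 × 0.592 = 0.0120 mol
Let x = n(CaCO3), y = n(MgCO3).
Titrant: 2x + 2y = 0.0120;  mass: 100.09x + 84.31y = 0.537
Solving, x = 1.93 × 10^-3 mol, y = 4.08 × 10^-3 mol
mass of CaCO3 = 1.93 × 10^-3 × 100.09 = 0.193 g

0.193 g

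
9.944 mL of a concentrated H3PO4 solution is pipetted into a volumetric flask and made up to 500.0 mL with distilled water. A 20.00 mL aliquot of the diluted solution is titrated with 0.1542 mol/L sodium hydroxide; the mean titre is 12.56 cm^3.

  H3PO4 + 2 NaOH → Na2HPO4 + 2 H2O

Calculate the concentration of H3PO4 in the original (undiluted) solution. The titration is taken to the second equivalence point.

n(NaOH) = 0.01256 × 0.1542 = 1.937 × 10^-3 mol
From the 1:2 ratio, n(H3PO4) in the aliquot = 1/2 × 1.937 × 10^-3 = 9.684 × 10^-4 mol
[H3PO4]_dilute = 9.684 × 10^-4 / 0.02000 = 0.04842 mol/L
Dilution factor = 500.0 / 9.944 = 50.28
[H3PO4]_stock = 0.04842 × 50.28 = 2.435 mol/L

2.435 mol/L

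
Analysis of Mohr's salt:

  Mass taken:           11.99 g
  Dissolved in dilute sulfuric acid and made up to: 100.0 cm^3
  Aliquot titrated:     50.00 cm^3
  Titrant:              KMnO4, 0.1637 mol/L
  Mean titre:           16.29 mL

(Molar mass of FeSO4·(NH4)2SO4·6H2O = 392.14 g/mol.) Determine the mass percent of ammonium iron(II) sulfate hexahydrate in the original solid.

MnO4^- + 5 Fe^2+ + 8 H^+ → Mn^2+ + 5 Fe^3+ + 4 H2O
n(KMnO4) per titration = 0.01629 × 0.1637 = 2.667 × 10^-3 mol
From the 5:1 ratio, n(FeSO4·(NH4)2SO4·6H2O) in each aliquot = 5/1 × 2.667 × 10^-3 = 0.01333 mol
n(FeSO4·(NH4)2SO4·6H2O) in the whole flask = 0.01333 × 100.0/50.00 = 0.02667 mol
mass of FeSO4·(NH4)2SO4·6H2O = 0.02667 × 392.14 = 10.46 g
% FeSO4·(NH4)2SO4·6H2O = 10.46 / 11.99 × 100 = 87.22 %

87.22 %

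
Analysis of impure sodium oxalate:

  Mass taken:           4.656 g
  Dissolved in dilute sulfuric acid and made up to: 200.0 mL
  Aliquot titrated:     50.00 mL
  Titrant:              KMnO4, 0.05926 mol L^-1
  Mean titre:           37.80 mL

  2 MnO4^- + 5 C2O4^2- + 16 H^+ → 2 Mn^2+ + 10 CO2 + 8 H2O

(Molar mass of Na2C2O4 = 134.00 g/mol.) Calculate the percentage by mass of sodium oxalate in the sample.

64.47 %

n(KMnO4) per titration = 0.03780 × 0.05926 = 2.240 × 10^-3 mol
From the 5:2 ratio, n(Na2C2O4) in each aliquot = 5/2 × 2.240 × 10^-3 = 5.600 × 10^-3 mol
n(Na2C2O4) in the whole flask = 5.600 × 10^-3 × 200.0/50.00 = 0.02240 mol
mass of Na2C2O4 = 0.02240 × 134.00 = 3.002 g
% Na2C2O4 = 3.002 / 4.656 × 100 = 64.47 %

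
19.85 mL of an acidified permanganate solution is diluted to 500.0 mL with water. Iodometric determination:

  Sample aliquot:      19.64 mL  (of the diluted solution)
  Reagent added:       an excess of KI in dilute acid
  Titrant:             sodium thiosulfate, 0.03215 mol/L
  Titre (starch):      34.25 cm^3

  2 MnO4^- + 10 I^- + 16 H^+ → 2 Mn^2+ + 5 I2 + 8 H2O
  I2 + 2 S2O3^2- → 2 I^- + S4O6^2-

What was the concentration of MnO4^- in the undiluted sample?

0.2824 mol/L

n(S2O3^2-) = 0.03425 × 0.03215 = 1.101 × 10^-3 mol
n(I2) = n(S2O3^2-)/2 = 5.506 × 10^-4 mol
From the 2:5 ratio, n(MnO4^-) in the aliquot = 2/5 × 5.506 × 10^-4 = 2.202 × 10^-4 mol
[MnO4^-]_dilute = 2.202 × 10^-4 / 0.01964 = 0.01121 mol/L
[MnO4^-]_original = 0.01121 × 500.0/19.85 = 0.2824 mol/L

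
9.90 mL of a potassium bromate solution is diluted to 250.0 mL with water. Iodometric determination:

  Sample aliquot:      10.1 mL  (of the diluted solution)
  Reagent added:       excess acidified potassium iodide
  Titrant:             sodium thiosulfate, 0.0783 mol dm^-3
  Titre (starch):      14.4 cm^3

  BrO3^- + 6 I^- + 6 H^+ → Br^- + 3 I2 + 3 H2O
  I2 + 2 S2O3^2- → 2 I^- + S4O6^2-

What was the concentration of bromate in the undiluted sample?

0.470 mol/L

n(S2O3^2-) = 0.0144 × 0.0783 = 1.13 × 10^-3 mol
n(I2) = n(S2O3^2-)/2 = 5.64 × 10^-4 mol
From the 1:3 ratio, n(BrO3^-) in the aliquot = 1/3 × 5.64 × 10^-4 = 1.88 × 10^-4 mol
[BrO3^-]_dilute = 1.88 × 10^-4 / 0.0101 = 0.0186 mol/L
[BrO3^-]_original = 0.0186 × 250.0/9.90 = 0.470 mol/L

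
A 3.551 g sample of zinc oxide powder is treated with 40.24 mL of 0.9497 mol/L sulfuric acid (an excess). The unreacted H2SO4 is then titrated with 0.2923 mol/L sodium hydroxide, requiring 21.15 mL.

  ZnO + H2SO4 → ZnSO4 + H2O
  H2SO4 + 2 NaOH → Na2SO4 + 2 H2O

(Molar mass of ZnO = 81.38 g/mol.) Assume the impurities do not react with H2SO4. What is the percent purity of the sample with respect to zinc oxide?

80.50 %

n(H2SO4) added = 0.04024 × 0.9497 = 0.03822 mol
n(NaOH) used in back-titration = 0.02115 × 0.2923 = 6.182 × 10^-3 mol
From the 1:2 ratio, n(H2SO4) left over = 1/2 × 6.182 × 10^-3 = 3.091 × 10^-3 mol
n(H2SO4) consumed by analyte = 0.03822 − 3.091 × 10^-3 = 0.03512 mol
n(ZnO) = 0.03512 mol (1:1 ratio)
mass of ZnO = 0.03512 × 81.38 = 2.858 g
% ZnO = 2.858 / 3.551 × 100 = 80.50 %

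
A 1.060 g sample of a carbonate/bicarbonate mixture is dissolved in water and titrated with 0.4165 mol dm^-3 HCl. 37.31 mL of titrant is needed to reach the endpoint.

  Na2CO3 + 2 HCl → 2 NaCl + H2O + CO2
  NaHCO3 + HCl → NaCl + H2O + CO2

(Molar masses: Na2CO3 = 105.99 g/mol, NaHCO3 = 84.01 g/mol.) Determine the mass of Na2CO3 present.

n(HCl) = 0.03731 × 0.4165 = 0.01554 mol
Let x = n(Na2CO3), y = n(NaHCO3).
Titrant: 2x + 1y = 0.01554;  mass: 105.99x + 84.01y = 1.060
Solving, x = 3.957 × 10^-3 mol, y = 7.625 × 10^-3 mol
mass of Na2CO3 = 3.957 × 10^-3 × 105.99 = 0.4195 g

0.4195 g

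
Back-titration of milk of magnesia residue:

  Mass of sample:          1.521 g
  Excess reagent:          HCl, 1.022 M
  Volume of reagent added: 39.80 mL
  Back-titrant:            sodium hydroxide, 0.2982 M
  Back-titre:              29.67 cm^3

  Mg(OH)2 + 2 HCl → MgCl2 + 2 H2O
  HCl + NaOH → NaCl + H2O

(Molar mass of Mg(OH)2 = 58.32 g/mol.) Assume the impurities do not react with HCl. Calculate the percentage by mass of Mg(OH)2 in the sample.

n(HCl) added = 0.03980 × 1.022 = 0.04068 mol
n(NaOH) used in back-titration = 0.02967 × 0.2982 = 8.848 × 10^-3 mol
n(HCl) left over = 8.848 × 10^-3 mol (1:1 ratio)
n(HCl) consumed by analyte = 0.04068 − 8.848 × 10^-3 = 0.03183 mol
From the 1:2 ratio, n(Mg(OH)2) = 1/2 × 0.03183 = 0.01591 mol
mass of Mg(OH)2 = 0.01591 × 58.32 = 0.9281 g
% Mg(OH)2 = 0.9281 / 1.521 × 100 = 61.02 %

61.02 %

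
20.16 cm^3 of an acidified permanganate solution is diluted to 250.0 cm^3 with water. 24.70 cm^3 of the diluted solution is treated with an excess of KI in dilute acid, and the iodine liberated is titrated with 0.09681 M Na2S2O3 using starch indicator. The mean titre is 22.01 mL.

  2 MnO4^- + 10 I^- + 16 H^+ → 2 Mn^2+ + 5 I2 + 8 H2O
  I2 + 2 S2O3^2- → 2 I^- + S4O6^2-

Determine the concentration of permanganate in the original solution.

n(S2O3^2-) = 0.02201 × 0.09681 = 2.131 × 10^-3 mol
n(I2) = n(S2O3^2-)/2 = 1.065 × 10^-3 mol
From the 2:5 ratio, n(MnO4^-) in the aliquot = 2/5 × 1.065 × 10^-3 = 4.262 × 10^-4 mol
[MnO4^-]_dilute = 4.262 × 10^-4 / 0.02470 = 0.01725 mol/L
[MnO4^-]_original = 0.01725 × 250.0/20.16 = 0.2140 mol/L

0.2140 M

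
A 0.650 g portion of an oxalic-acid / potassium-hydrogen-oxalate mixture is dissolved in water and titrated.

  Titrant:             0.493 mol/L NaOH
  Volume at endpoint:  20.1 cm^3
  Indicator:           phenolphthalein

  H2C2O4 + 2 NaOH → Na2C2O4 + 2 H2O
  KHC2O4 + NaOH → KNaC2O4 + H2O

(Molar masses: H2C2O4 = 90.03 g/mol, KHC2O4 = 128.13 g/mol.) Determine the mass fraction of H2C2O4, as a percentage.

n(NaOH) = 0.0201 × 0.493 = 9.91 × 10^-3 mol
Let x = n(H2C2O4), y = n(KHC2O4).
Titrant: 2x + 1y = 9.91 × 10^-3;  mass: 90.03x + 128.13y = 0.650
Solving, x = 3.73 × 10^-3 mol, y = 2.45 × 10^-3 mol
mass of H2C2O4 = 3.73 × 10^-3 × 90.03 = 0.336 g
% H2C2O4 = 0.336 / 0.650 × 100 = 51.6 %

51.6 %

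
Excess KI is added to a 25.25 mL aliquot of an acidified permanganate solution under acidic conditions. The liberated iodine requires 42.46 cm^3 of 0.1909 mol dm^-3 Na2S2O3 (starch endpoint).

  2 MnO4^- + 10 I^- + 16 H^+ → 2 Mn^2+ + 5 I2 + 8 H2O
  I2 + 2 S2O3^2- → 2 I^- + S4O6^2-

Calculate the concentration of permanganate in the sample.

0.06420 mol/L

n(S2O3^2-) = 0.04246 × 0.1909 = 8.106 × 10^-3 mol
n(I2) = n(S2O3^2-)/2 = 4.053 × 10^-3 mol
From the 2:5 ratio, n(MnO4^-) in the aliquot = 2/5 × 4.053 × 10^-3 = 1.621 × 10^-3 mol
[MnO4^-] = 1.621 × 10^-3 / 0.02525 = 0.06420 mol/L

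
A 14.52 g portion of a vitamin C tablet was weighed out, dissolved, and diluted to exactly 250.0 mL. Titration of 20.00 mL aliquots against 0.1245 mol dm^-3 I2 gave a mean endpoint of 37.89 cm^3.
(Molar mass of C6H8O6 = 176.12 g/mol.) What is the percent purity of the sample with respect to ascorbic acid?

C6H8O6 + I2 → C6H6O6 + 2 HI
n(I2) per titration = 0.03789 × 0.1245 = 4.717 × 10^-3 mol
n(C6H8O6) in each aliquot = 4.717 × 10^-3 mol (1:1 ratio)
n(C6H8O6) in the whole flask = 4.717 × 10^-3 × 250.0/20.00 = 0.05897 mol
mass of C6H8O6 = 0.05897 × 176.12 = 10.39 g
% C6H8O6 = 10.39 / 14.52 × 100 = 71.52 %

71.52 %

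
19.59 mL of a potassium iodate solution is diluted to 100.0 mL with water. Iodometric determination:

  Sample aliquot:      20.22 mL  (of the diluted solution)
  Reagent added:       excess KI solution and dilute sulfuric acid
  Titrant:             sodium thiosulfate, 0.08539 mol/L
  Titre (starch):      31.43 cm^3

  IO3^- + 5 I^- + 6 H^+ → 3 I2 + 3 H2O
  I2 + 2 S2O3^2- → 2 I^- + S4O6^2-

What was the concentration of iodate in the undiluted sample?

n(S2O3^2-) = 0.03143 × 0.08539 = 2.684 × 10^-3 mol
n(I2) = n(S2O3^2-)/2 = 1.342 × 10^-3 mol
From the 1:3 ratio, n(IO3^-) in the aliquot = 1/3 × 1.342 × 10^-3 = 4.473 × 10^-4 mol
[IO3^-]_dilute = 4.473 × 10^-4 / 0.02022 = 0.02212 mol/L
[IO3^-]_original = 0.02212 × 100.0/19.59 = 0.1129 mol/L

0.1129 mol/L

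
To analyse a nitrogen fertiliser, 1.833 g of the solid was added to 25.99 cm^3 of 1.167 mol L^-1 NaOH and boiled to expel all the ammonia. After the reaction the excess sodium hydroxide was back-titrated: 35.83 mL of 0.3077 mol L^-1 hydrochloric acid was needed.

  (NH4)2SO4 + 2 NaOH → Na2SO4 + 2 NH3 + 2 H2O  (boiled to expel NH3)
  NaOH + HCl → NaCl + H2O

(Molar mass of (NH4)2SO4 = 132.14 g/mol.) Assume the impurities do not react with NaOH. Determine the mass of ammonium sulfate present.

1.276 g

n(NaOH) added = 0.02599 × 1.167 = 0.03033 mol
n(HCl) used in back-titration = 0.03583 × 0.3077 = 0.01102 mol
n(NaOH) left over = 0.01102 mol (1:1 ratio)
n(NaOH) consumed by analyte = 0.03033 − 0.01102 = 0.01931 mol
From the 1:2 ratio, n((NH4)2SO4) = 1/2 × 0.01931 = 9.653 × 10^-3 mol
mass of (NH4)2SO4 = 9.653 × 10^-3 × 132.14 = 1.276 g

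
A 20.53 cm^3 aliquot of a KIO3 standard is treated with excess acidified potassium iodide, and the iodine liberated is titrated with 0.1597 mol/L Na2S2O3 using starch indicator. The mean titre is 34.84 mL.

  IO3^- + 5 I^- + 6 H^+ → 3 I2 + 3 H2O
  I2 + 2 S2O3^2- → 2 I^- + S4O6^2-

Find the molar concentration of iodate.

n(S2O3^2-) = 0.03484 × 0.1597 = 5.564 × 10^-3 mol
n(I2) = n(S2O3^2-)/2 = 2.782 × 10^-3 mol
From the 1:3 ratio, n(IO3^-) in the aliquot = 1/3 × 2.782 × 10^-3 = 9.273 × 10^-4 mol
[IO3^-] = 9.273 × 10^-4 / 0.02053 = 0.04517 mol/L

0.04517 mol/L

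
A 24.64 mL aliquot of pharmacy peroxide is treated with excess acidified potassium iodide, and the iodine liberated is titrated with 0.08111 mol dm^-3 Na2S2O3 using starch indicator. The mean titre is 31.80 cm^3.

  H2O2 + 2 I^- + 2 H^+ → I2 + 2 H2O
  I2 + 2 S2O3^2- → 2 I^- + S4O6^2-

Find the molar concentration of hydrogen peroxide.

0.05234 mol/L

n(S2O3^2-) = 0.03180 × 0.08111 = 2.579 × 10^-3 mol
n(I2) = n(S2O3^2-)/2 = 1.290 × 10^-3 mol
n(H2O2) in the aliquot = 1.290 × 10^-3 mol (1:1 ratio)
[H2O2] = 1.290 × 10^-3 / 0.02464 = 0.05234 mol/L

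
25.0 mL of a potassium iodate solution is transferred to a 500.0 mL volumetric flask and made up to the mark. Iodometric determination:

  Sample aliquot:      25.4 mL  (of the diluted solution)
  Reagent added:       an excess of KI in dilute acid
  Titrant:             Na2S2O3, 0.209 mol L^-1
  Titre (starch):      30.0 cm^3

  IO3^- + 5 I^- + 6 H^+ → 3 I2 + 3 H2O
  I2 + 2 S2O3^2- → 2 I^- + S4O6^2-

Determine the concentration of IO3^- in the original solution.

n(S2O3^2-) = 0.0300 × 0.209 = 6.27 × 10^-3 mol
n(I2) = n(S2O3^2-)/2 = 3.13 × 10^-3 mol
From the 1:3 ratio, n(IO3^-) in the aliquot = 1/3 × 3.13 × 10^-3 = 1.04 × 10^-3 mol
[IO3^-]_dilute = 1.04 × 10^-3 / 0.0254 = 0.0411 mol/L
[IO3^-]_original = 0.0411 × 500.0/25.0 = 0.823 mol/L

0.823 mol/L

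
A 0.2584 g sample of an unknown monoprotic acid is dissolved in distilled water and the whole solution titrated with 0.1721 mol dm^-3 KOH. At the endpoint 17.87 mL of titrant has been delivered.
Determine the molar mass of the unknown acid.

84.02 g/mol

n(KOH) = 0.01787 L × 0.1721 mol/L = 3.075 × 10^-3 mol
n(HA) = 3.075 × 10^-3 mol (1:1 ratio)
M = m / n = 0.2584 g / 3.075 × 10^-3 mol = 84.02 g/mol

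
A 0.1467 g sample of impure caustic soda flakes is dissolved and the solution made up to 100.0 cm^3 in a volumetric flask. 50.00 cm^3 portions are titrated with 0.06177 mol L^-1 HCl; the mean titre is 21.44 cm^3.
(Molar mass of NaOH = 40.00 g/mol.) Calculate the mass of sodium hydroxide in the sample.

0.1059 g

NaOH + HCl → NaCl + H2O
n(HCl) per titration = 0.02144 × 0.06177 = 1.324 × 10^-3 mol
n(NaOH) in each aliquot = 1.324 × 10^-3 mol (1:1 ratio)
n(NaOH) in the whole flask = 1.324 × 10^-3 × 100.0/50.00 = 2.649 × 10^-3 mol
mass of NaOH = 2.649 × 10^-3 × 40.00 = 0.1059 g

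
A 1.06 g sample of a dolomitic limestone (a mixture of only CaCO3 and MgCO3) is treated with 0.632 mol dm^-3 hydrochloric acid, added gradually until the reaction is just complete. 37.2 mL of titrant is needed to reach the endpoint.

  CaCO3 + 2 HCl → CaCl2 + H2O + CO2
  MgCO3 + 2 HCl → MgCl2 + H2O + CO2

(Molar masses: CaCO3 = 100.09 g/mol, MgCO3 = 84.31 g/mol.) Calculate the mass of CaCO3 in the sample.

n(HCl) = 0.0372 × 0.632 = 0.0235 mol
Let x = n(CaCO3), y = n(MgCO3).
Titrant: 2x + 2y = 0.0235;  mass: 100.09x + 84.31y = 1.06
Solving, x = 4.37 × 10^-3 mol, y = 7.39 × 10^-3 mol
mass of CaCO3 = 4.37 × 10^-3 × 100.09 = 0.437 g

0.437 g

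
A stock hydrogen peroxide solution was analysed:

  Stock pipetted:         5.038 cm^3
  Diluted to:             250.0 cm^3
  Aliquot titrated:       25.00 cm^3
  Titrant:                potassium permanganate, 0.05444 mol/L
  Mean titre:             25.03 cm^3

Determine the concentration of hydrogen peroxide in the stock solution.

2 MnO4^- + 5 H2O2 + 6 H^+ → 2 Mn^2+ + 5 O2 + 8 H2O
n(KMnO4) = 0.02503 × 0.05444 = 1.363 × 10^-3 mol
From the 5:2 ratio, n(H2O2) in the aliquot = 5/2 × 1.363 × 10^-3 = 3.407 × 10^-3 mol
[H2O2]_dilute = 3.407 × 10^-3 / 0.02500 = 0.1363 mol/L
Dilution factor = 250.0 / 5.038 = 49.62
[H2O2]_stock = 0.1363 × 49.62 = 6.762 mol/L

6.762 mol/L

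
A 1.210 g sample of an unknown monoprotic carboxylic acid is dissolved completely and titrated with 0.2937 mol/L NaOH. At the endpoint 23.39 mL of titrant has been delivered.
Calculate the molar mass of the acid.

n(NaOH) = 0.02339 L × 0.2937 mol/L = 6.870 × 10^-3 mol
n(HA) = 6.870 × 10^-3 mol (1:1 ratio)
M = m / n = 1.210 g / 6.870 × 10^-3 mol = 176.1 g/mol

176.1 g/mol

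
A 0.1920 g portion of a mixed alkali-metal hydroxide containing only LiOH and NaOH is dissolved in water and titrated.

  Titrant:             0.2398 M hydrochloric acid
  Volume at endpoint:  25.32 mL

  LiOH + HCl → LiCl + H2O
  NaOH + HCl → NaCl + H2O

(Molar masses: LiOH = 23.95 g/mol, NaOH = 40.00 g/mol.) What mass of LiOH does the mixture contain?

0.07591 g

n(HCl) = 0.02532 × 0.2398 = 6.072 × 10^-3 mol
Let x = n(LiOH), y = n(NaOH).
Titrant: 1x + 1y = 6.072 × 10^-3;  mass: 23.95x + 40.00y = 0.1920
Solving, x = 3.169 × 10^-3 mol, y = 2.902 × 10^-3 mol
mass of LiOH = 3.169 × 10^-3 × 23.95 = 0.07591 g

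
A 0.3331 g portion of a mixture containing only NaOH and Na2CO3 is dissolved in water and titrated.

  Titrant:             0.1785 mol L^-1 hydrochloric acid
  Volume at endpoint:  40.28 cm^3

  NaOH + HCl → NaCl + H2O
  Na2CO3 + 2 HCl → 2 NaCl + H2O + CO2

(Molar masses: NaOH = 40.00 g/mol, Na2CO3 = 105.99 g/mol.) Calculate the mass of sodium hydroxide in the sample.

n(HCl) = 0.04028 × 0.1785 = 7.190 × 10^-3 mol
Let x = n(NaOH), y = n(Na2CO3).
Titrant: 1x + 2y = 7.190 × 10^-3;  mass: 40.00x + 105.99y = 0.3331
Solving, x = 3.689 × 10^-3 mol, y = 1.751 × 10^-3 mol
mass of NaOH = 3.689 × 10^-3 × 40.00 = 0.1475 g

0.1475 g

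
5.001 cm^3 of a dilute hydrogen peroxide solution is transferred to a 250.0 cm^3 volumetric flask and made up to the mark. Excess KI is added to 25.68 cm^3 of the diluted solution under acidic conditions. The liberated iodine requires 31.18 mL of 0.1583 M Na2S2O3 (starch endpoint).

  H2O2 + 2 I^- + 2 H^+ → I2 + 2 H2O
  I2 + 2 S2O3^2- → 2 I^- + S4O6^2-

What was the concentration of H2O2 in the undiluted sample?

n(S2O3^2-) = 0.03118 × 0.1583 = 4.936 × 10^-3 mol
n(I2) = n(S2O3^2-)/2 = 2.468 × 10^-3 mol
n(H2O2) in the aliquot = 2.468 × 10^-3 mol (1:1 ratio)
[H2O2]_dilute = 2.468 × 10^-3 / 0.02568 = 0.09610 mol/L
[H2O2]_original = 0.09610 × 250.0/5.001 = 4.804 mol/L

4.804 M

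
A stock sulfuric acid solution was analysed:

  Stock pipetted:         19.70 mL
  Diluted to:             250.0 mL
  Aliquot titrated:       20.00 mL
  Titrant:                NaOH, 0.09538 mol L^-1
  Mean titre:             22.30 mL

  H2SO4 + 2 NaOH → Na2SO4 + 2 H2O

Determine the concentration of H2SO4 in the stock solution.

n(NaOH) = 0.02230 × 0.09538 = 2.127 × 10^-3 mol
From the 1:2 ratio, n(H2SO4) in the aliquot = 1/2 × 2.127 × 10^-3 = 1.063 × 10^-3 mol
[H2SO4]_dilute = 1.063 × 10^-3 / 0.02000 = 0.05317 mol/L
Dilution factor = 250.0 / 19.70 = 12.69
[H2SO4]_stock = 0.05317 × 12.69 = 0.6748 mol/L

0.6748 mol/L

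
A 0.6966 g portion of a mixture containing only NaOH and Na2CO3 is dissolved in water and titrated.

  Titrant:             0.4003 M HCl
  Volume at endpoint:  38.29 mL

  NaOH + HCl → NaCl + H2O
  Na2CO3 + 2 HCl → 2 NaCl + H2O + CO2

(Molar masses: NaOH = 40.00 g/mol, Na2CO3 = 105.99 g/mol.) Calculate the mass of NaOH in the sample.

n(HCl) = 0.03829 × 0.4003 = 0.01533 mol
Let x = n(NaOH), y = n(Na2CO3).
Titrant: 1x + 2y = 0.01533;  mass: 40.00x + 105.99y = 0.6966
Solving, x = 8.902 × 10^-3 mol, y = 3.213 × 10^-3 mol
mass of NaOH = 8.902 × 10^-3 × 40.00 = 0.3561 g

0.3561 g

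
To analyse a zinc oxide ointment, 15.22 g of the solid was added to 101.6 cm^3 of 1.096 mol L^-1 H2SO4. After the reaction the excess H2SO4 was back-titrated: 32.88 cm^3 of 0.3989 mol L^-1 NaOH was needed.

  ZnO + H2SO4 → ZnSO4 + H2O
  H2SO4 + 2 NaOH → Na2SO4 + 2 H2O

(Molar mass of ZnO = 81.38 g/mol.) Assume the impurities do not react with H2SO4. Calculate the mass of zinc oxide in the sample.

8.528 g

n(H2SO4) added = 0.1016 × 1.096 = 0.1114 mol
n(NaOH) used in back-titration = 0.03288 × 0.3989 = 0.01312 mol
From the 1:2 ratio, n(H2SO4) left over = 1/2 × 0.01312 = 6.558 × 10^-3 mol
n(H2SO4) consumed by analyte = 0.1114 − 6.558 × 10^-3 = 0.1048 mol
n(ZnO) = 0.1048 mol (1:1 ratio)
mass of ZnO = 0.1048 × 81.38 = 8.528 g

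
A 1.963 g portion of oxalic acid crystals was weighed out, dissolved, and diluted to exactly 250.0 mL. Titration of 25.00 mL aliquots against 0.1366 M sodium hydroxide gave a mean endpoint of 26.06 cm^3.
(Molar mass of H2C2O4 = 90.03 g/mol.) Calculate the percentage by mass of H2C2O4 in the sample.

81.63 %

H2C2O4 + 2 NaOH → Na2C2O4 + 2 H2O
n(NaOH) per titration = 0.02606 × 0.1366 = 3.560 × 10^-3 mol
From the 1:2 ratio, n(H2C2O4) in each aliquot = 1/2 × 3.560 × 10^-3 = 1.780 × 10^-3 mol
n(H2C2O4) in the whole flask = 1.780 × 10^-3 × 250.0/25.00 = 0.01780 mol
mass of H2C2O4 = 0.01780 × 90.03 = 1.602 g
% H2C2O4 = 1.602 / 1.963 × 100 = 81.63 %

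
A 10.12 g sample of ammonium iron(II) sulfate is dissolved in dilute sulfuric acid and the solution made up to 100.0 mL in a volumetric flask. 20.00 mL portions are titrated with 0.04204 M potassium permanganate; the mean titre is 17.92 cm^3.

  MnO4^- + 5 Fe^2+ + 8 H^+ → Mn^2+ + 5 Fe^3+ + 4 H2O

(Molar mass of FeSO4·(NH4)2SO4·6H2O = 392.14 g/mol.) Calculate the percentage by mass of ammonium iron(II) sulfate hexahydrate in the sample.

72.98 %

n(KMnO4) per titration = 0.01792 × 0.04204 = 7.534 × 10^-4 mol
From the 5:1 ratio, n(FeSO4·(NH4)2SO4·6H2O) in each aliquot = 5/1 × 7.534 × 10^-4 = 3.767 × 10^-3 mol
n(FeSO4·(NH4)2SO4·6H2O) in the whole flask = 3.767 × 10^-3 × 100.0/20.00 = 0.01883 mol
mass of FeSO4·(NH4)2SO4·6H2O = 0.01883 × 392.14 = 7.386 g
% FeSO4·(NH4)2SO4·6H2O = 7.386 / 10.12 × 100 = 72.98 %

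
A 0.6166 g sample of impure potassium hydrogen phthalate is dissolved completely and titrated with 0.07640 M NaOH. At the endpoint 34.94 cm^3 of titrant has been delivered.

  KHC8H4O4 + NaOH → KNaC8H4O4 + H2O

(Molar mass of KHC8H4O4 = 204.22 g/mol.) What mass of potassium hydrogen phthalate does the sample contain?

0.5451 g

n(NaOH) = 0.03494 L × 0.07640 mol/L = 2.669 × 10^-3 mol
n(KHC8H4O4) = 2.669 × 10^-3 mol (1:1 ratio)
mass of KHC8H4O4 = 2.669 × 10^-3 × 204.22 g/mol = 0.5451 g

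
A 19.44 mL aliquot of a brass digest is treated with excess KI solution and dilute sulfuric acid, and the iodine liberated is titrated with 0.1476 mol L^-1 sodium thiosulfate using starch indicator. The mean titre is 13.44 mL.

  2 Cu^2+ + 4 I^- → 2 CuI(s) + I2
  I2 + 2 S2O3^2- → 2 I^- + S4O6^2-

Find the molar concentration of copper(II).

0.1020 mol/L

n(S2O3^2-) = 0.01344 × 0.1476 = 1.984 × 10^-3 mol
n(I2) = n(S2O3^2-)/2 = 9.919 × 10^-4 mol
From the 2:1 ratio, n(Cu2+) in the aliquot = 2/1 × 9.919 × 10^-4 = 1.984 × 10^-3 mol
[Cu2+] = 1.984 × 10^-3 / 0.01944 = 0.1020 mol/L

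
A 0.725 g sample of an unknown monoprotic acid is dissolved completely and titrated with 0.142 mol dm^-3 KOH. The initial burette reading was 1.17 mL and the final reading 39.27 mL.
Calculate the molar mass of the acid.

134 g/mol

n(KOH) = 0.0381 L × 0.142 mol/L = 5.41 × 10^-3 mol
n(HA) = 5.41 × 10^-3 mol (1:1 ratio)
M = m / n = 0.725 g / 5.41 × 10^-3 mol = 134 g/mol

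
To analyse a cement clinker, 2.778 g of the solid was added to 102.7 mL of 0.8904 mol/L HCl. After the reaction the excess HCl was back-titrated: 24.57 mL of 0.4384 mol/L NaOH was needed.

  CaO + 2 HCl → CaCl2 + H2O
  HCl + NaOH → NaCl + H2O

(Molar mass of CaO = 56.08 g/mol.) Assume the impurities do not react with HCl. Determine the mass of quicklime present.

n(HCl) added = 0.1027 × 0.8904 = 0.09144 mol
n(NaOH) used in back-titration = 0.02457 × 0.4384 = 0.01077 mol
n(HCl) left over = 0.01077 mol (1:1 ratio)
n(HCl) consumed by analyte = 0.09144 − 0.01077 = 0.08067 mol
From the 1:2 ratio, n(CaO) = 1/2 × 0.08067 = 0.04034 mol
mass of CaO = 0.04034 × 56.08 = 2.262 g

2.262 g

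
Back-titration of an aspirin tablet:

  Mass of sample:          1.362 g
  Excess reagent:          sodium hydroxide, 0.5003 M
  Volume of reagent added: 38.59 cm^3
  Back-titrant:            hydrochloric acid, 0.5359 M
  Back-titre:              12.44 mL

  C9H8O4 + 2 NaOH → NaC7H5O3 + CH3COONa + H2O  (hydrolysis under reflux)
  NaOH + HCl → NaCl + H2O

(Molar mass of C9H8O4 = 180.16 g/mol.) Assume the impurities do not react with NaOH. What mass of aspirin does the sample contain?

1.139 g

n(NaOH) added = 0.03859 × 0.5003 = 0.01931 mol
n(HCl) used in back-titration = 0.01244 × 0.5359 = 6.667 × 10^-3 mol
n(NaOH) left over = 6.667 × 10^-3 mol (1:1 ratio)
n(NaOH) consumed by analyte = 0.01931 − 6.667 × 10^-3 = 0.01264 mol
From the 1:2 ratio, n(C9H8O4) = 1/2 × 0.01264 = 6.320 × 10^-3 mol
mass of C9H8O4 = 6.320 × 10^-3 × 180.16 = 1.139 g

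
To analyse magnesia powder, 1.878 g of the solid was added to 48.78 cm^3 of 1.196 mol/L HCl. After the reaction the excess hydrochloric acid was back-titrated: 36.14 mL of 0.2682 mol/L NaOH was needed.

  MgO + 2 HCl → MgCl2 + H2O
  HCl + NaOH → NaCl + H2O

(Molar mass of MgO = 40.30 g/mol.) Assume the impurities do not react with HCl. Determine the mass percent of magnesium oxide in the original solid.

n(HCl) added = 0.04878 × 1.196 = 0.05834 mol
n(NaOH) used in back-titration = 0.03614 × 0.2682 = 9.693 × 10^-3 mol
n(HCl) left over = 9.693 × 10^-3 mol (1:1 ratio)
n(HCl) consumed by analyte = 0.05834 − 9.693 × 10^-3 = 0.04865 mol
From the 1:2 ratio, n(MgO) = 1/2 × 0.04865 = 0.02432 mol
mass of MgO = 0.02432 × 40.30 = 0.9803 g
% MgO = 0.9803 / 1.878 × 100 = 52.20 %

52.20 %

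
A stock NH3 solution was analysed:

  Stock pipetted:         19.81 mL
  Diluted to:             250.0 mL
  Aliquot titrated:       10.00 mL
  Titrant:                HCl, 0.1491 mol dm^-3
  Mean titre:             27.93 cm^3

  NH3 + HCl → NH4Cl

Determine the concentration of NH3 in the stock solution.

5.255 mol/L

n(HCl) = 0.02793 × 0.1491 = 4.164 × 10^-3 mol
n(NH3) in the aliquot = 4.164 × 10^-3 mol (1:1 ratio)
[NH3]_dilute = 4.164 × 10^-3 / 0.01000 = 0.4164 mol/L
Dilution factor = 250.0 / 19.81 = 12.62
[NH3]_stock = 0.4164 × 12.62 = 5.255 mol/L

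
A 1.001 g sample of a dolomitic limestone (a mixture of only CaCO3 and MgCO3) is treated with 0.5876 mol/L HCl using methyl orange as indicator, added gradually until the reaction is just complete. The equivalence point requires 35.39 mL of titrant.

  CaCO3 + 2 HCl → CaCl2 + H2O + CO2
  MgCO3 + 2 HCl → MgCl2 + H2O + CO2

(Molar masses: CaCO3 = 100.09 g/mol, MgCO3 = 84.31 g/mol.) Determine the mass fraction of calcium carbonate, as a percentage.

n(HCl) = 0.03539 × 0.5876 = 0.02080 mol
Let x = n(CaCO3), y = n(MgCO3).
Titrant: 2x + 2y = 0.02080;  mass: 100.09x + 84.31y = 1.001
Solving, x = 7.882 × 10^-3 mol, y = 2.515 × 10^-3 mol
mass of CaCO3 = 7.882 × 10^-3 × 100.09 = 0.7889 g
% CaCO3 = 0.7889 / 1.001 × 100 = 78.81 %

78.81 %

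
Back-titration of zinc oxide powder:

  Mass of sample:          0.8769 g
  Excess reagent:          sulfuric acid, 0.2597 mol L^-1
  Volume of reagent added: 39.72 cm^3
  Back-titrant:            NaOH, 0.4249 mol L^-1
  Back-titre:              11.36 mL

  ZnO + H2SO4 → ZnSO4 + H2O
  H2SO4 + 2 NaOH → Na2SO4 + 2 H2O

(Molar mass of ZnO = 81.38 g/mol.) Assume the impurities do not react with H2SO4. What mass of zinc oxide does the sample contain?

0.6431 g

n(H2SO4) added = 0.03972 × 0.2597 = 0.01032 mol
n(NaOH) used in back-titration = 0.01136 × 0.4249 = 4.827 × 10^-3 mol
From the 1:2 ratio, n(H2SO4) left over = 1/2 × 4.827 × 10^-3 = 2.413 × 10^-3 mol
n(H2SO4) consumed by analyte = 0.01032 − 2.413 × 10^-3 = 7.902 × 10^-3 mol
n(ZnO) = 7.902 × 10^-3 mol (1:1 ratio)
mass of ZnO = 7.902 × 10^-3 × 81.38 = 0.6431 g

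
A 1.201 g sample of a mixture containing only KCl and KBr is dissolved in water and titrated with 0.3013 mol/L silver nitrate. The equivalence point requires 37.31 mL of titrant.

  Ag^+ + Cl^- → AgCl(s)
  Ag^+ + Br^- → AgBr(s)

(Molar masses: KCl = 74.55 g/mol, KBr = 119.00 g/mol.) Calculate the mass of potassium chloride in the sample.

0.2293 g

n(AgNO3) = 0.03731 × 0.3013 = 0.01124 mol
Let x = n(KCl), y = n(KBr).
Titrant: 1x + 1y = 0.01124;  mass: 74.55x + 119.00y = 1.201
Solving, x = 3.076 × 10^-3 mol, y = 8.165 × 10^-3 mol
mass of KCl = 3.076 × 10^-3 × 74.55 = 0.2293 g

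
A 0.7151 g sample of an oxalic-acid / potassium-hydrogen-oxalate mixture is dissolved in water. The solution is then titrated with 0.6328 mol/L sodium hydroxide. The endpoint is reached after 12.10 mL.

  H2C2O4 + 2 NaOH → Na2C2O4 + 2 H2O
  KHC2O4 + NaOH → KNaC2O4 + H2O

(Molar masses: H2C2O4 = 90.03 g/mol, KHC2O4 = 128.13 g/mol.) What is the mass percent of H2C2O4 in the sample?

n(NaOH) = 0.01210 × 0.6328 = 7.657 × 10^-3 mol
Let x = n(H2C2O4), y = n(KHC2O4).
Titrant: 2x + 1y = 7.657 × 10^-3;  mass: 90.03x + 128.13y = 0.7151
Solving, x = 1.600 × 10^-3 mol, y = 4.457 × 10^-3 mol
mass of H2C2O4 = 1.600 × 10^-3 × 90.03 = 0.1441 g
% H2C2O4 = 0.1441 / 0.7151 × 100 = 20.14 %

20.14 %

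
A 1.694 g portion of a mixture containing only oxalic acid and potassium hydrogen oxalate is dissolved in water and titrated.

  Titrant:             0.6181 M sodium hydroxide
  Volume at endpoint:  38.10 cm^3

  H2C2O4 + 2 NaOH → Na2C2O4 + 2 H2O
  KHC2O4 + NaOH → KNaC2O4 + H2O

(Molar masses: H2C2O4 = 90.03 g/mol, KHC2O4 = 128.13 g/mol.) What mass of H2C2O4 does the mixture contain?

0.7168 g

n(NaOH) = 0.03810 × 0.6181 = 0.02355 mol
Let x = n(H2C2O4), y = n(KHC2O4).
Titrant: 2x + 1y = 0.02355;  mass: 90.03x + 128.13y = 1.694
Solving, x = 7.961 × 10^-3 mol, y = 7.627 × 10^-3 mol
mass of H2C2O4 = 7.961 × 10^-3 × 90.03 = 0.7168 g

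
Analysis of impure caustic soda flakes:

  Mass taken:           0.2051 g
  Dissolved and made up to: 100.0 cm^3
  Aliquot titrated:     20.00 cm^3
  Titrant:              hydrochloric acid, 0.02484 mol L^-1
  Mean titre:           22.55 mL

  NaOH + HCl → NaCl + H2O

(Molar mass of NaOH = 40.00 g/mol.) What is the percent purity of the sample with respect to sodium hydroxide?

54.62 %

n(HCl) per titration = 0.02255 × 0.02484 = 5.601 × 10^-4 mol
n(NaOH) in each aliquot = 5.601 × 10^-4 mol (1:1 ratio)
n(NaOH) in the whole flask = 5.601 × 10^-4 × 100.0/20.00 = 2.801 × 10^-3 mol
mass of NaOH = 2.801 × 10^-3 × 40.00 = 0.1120 g
% NaOH = 0.1120 / 0.2051 × 100 = 54.62 %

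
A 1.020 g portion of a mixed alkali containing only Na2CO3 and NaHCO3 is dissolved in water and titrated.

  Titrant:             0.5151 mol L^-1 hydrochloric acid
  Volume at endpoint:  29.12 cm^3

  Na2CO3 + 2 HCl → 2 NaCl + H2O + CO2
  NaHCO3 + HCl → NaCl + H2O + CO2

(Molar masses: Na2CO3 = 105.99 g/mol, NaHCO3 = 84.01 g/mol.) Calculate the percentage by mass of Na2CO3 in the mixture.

n(HCl) = 0.02912 × 0.5151 = 0.01500 mol
Let x = n(Na2CO3), y = n(NaHCO3).
Titrant: 2x + 1y = 0.01500;  mass: 105.99x + 84.01y = 1.020
Solving, x = 3.871 × 10^-3 mol, y = 7.257 × 10^-3 mol
mass of Na2CO3 = 3.871 × 10^-3 × 105.99 = 0.4103 g
% Na2CO3 = 0.4103 / 1.020 × 100 = 40.23 %

40.23 %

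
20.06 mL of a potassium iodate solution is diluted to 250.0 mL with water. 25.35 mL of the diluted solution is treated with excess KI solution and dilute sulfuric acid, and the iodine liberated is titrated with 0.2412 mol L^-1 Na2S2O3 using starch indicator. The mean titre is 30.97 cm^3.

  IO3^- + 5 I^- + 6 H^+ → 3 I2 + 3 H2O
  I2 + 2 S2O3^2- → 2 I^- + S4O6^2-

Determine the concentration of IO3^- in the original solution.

n(S2O3^2-) = 0.03097 × 0.2412 = 7.470 × 10^-3 mol
n(I2) = n(S2O3^2-)/2 = 3.735 × 10^-3 mol
From the 1:3 ratio, n(IO3^-) in the aliquot = 1/3 × 3.735 × 10^-3 = 1.245 × 10^-3 mol
[IO3^-]_dilute = 1.245 × 10^-3 / 0.02535 = 0.04911 mol/L
[IO3^-]_original = 0.04911 × 250.0/20.06 = 0.6121 mol/L

0.6121 mol/L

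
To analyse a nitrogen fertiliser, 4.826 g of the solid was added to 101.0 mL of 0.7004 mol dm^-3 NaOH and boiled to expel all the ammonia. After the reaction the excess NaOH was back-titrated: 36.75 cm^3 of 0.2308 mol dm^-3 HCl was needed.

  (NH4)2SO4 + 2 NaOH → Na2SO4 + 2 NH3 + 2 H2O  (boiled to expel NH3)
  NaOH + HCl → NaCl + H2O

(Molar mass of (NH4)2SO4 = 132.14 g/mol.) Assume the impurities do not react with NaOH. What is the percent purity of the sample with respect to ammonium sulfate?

85.23 %

n(NaOH) added = 0.1010 × 0.7004 = 0.07074 mol
n(HCl) used in back-titration = 0.03675 × 0.2308 = 8.482 × 10^-3 mol
n(NaOH) left over = 8.482 × 10^-3 mol (1:1 ratio)
n(NaOH) consumed by analyte = 0.07074 − 8.482 × 10^-3 = 0.06226 mol
From the 1:2 ratio, n((NH4)2SO4) = 1/2 × 0.06226 = 0.03113 mol
mass of (NH4)2SO4 = 0.03113 × 132.14 = 4.113 g
% (NH4)2SO4 = 4.113 / 4.826 × 100 = 85.23 %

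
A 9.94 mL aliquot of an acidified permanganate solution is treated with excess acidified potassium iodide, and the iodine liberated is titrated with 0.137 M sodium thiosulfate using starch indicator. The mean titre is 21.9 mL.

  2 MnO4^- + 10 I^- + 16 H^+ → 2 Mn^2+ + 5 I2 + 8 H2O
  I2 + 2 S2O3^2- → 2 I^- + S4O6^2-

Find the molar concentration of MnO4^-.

n(S2O3^2-) = 0.0219 × 0.137 = 3.00 × 10^-3 mol
n(I2) = n(S2O3^2-)/2 = 1.50 × 10^-3 mol
From the 2:5 ratio, n(MnO4^-) in the aliquot = 2/5 × 1.50 × 10^-3 = 6.00 × 10^-4 mol
[MnO4^-] = 6.00 × 10^-4 / 0.00994 = 0.0604 mol/L

0.0604 M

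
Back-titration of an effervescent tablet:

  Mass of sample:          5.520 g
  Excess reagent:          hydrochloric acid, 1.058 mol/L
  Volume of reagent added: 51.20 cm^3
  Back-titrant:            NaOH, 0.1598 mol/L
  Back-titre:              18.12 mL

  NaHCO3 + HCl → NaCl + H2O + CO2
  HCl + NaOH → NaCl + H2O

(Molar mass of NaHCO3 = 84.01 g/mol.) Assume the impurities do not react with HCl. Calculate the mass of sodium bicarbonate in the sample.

4.308 g

n(HCl) added = 0.05120 × 1.058 = 0.05417 mol
n(NaOH) used in back-titration = 0.01812 × 0.1598 = 2.896 × 10^-3 mol
n(HCl) left over = 2.896 × 10^-3 mol (1:1 ratio)
n(HCl) consumed by analyte = 0.05417 − 2.896 × 10^-3 = 0.05127 mol
n(NaHCO3) = 0.05127 mol (1:1 ratio)
mass of NaHCO3 = 0.05127 × 84.01 = 4.308 g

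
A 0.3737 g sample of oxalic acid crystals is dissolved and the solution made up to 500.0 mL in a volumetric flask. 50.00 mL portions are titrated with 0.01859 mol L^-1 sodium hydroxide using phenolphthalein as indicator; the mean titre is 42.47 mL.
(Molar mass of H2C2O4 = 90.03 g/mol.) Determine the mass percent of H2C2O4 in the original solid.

95.10 %

H2C2O4 + 2 NaOH → Na2C2O4 + 2 H2O
n(NaOH) per titration = 0.04247 × 0.01859 = 7.895 × 10^-4 mol
From the 1:2 ratio, n(H2C2O4) in each aliquot = 1/2 × 7.895 × 10^-4 = 3.948 × 10^-4 mol
n(H2C2O4) in the whole flask = 3.948 × 10^-4 × 500.0/50.00 = 3.948 × 10^-3 mol
mass of H2C2O4 = 3.948 × 10^-3 × 90.03 = 0.3554 g
% H2C2O4 = 0.3554 / 0.3737 × 100 = 95.10 %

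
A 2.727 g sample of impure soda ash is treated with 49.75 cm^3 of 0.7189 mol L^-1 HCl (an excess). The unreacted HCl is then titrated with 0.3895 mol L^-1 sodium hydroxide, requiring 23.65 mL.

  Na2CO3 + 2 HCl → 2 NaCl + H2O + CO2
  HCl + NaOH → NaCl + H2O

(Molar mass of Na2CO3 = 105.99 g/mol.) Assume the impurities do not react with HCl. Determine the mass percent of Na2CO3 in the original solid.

51.60 %

n(HCl) added = 0.04975 × 0.7189 = 0.03577 mol
n(NaOH) used in back-titration = 0.02365 × 0.3895 = 9.212 × 10^-3 mol
n(HCl) left over = 9.212 × 10^-3 mol (1:1 ratio)
n(HCl) consumed by analyte = 0.03577 − 9.212 × 10^-3 = 0.02655 mol
From the 1:2 ratio, n(Na2CO3) = 1/2 × 0.02655 = 0.01328 mol
mass of Na2CO3 = 0.01328 × 105.99 = 1.407 g
% Na2CO3 = 1.407 / 2.727 × 100 = 51.60 %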